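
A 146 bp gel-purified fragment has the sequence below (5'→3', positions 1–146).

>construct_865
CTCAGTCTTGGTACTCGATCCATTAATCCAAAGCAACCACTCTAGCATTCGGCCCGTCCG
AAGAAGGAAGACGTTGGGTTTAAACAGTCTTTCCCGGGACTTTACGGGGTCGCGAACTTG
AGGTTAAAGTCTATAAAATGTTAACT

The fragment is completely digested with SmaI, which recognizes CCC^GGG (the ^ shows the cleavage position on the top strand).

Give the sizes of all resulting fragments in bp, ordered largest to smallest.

95, 51 bp

The SmaI site (CCCGGG) starts at position 93.
SmaI cuts after base 3 of each site, so after position 95.
Linear molecule, 1 cut → 2 fragments:
  1–95 → 95 bp
  96–146 → 51 bp
Sorted largest to smallest: 95, 51 bp.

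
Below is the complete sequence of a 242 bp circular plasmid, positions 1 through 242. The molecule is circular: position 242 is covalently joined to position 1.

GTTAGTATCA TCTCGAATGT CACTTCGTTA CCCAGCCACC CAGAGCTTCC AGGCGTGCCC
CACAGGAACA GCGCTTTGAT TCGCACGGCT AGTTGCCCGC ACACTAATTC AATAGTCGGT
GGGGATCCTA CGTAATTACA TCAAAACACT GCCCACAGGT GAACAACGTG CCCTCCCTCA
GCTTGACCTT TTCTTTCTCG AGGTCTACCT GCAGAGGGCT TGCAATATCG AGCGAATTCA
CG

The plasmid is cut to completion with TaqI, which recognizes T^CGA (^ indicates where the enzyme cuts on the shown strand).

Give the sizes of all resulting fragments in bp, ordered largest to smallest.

TaqI sites (TCGA) start at positions 13, 198, 228.
TaqI cuts after the first base of each site, so after positions 13, 198, 228.
Circular molecule, 3 cuts → 3 fragments:
  14–198 → 185 bp
  199–228 → 30 bp
  229–242 then 1–13 → 14 + 13 = 27 bp
Sorted largest to smallest: 185, 30, 27 bp.

185, 30, 27 bp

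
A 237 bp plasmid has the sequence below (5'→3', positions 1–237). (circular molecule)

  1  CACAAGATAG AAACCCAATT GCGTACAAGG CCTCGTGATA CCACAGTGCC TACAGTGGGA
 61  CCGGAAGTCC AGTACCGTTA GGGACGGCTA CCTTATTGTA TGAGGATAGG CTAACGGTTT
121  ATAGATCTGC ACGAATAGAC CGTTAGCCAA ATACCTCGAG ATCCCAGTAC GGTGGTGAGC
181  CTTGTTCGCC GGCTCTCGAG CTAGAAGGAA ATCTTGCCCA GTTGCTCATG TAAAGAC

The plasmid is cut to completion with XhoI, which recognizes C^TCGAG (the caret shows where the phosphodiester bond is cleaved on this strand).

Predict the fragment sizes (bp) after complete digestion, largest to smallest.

XhoI sites (CTCGAG) start at positions 155, 195.
XhoI cuts after the first base of each site, so after positions 155, 195.
Circular molecule, 2 cuts → 2 fragments:
  156–195 → 40 bp
  196–237 then 1–155 → 42 + 155 = 197 bp
Sorted largest to smallest: 197, 40 bp.

197, 40 bp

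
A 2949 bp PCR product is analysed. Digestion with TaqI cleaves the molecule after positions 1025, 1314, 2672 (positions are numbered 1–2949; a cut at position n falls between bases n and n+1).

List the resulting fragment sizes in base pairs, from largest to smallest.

Linear molecule, 3 cuts → 4 fragments:
  1025 − 0 = 1025 bp
  1314 − 1025 = 289 bp
  2672 − 1314 = 1358 bp
  2949 − 2672 = 277 bp
Sorted largest to smallest: 1358, 1025, 289, 277 bp.

1358, 1025, 289, 277 bp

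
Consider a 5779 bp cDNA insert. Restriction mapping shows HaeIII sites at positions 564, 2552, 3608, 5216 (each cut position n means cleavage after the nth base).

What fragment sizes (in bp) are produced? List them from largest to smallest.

1988, 1608, 1056, 564, 563 bp

Linear molecule, 4 cuts → 5 fragments:
  564 − 0 = 564 bp
  2552 − 564 = 1988 bp
  3608 − 2552 = 1056 bp
  5216 − 3608 = 1608 bp
  5779 − 5216 = 563 bp
Sorted largest to smallest: 1988, 1608, 1056, 564, 563 bp.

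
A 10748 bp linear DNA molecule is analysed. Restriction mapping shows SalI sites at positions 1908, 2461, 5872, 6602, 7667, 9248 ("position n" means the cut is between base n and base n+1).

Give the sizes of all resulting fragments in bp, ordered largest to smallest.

3411, 1908, 1581, 1500, 1065, 730, 553 bp

Linear molecule, 6 cuts → 7 fragments:
  1908 − 0 = 1908 bp
  2461 − 1908 = 553 bp
  5872 − 2461 = 3411 bp
  6602 − 5872 = 730 bp
  7667 − 6602 = 1065 bp
  9248 − 7667 = 1581 bp
  10748 − 9248 = 1500 bp
Sorted largest to smallest: 3411, 1908, 1581, 1500, 1065, 730, 553 bp.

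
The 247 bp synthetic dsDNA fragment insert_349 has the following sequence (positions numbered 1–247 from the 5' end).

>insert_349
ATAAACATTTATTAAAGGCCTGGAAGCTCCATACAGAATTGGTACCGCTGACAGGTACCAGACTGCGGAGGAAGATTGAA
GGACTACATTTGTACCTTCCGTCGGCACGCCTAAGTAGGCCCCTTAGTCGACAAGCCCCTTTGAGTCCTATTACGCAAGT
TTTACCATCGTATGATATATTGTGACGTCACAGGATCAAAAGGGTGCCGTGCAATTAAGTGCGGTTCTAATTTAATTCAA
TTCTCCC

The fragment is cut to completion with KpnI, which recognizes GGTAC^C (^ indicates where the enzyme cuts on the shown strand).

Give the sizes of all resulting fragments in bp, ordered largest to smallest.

189, 45, 13 bp

KpnI sites (GGTACC) start at positions 41, 54.
KpnI cuts after base 5 of each site (before the last base), so after positions 45, 58.
Linear molecule, 2 cuts → 3 fragments:
  1–45 → 45 bp
  46–58 → 13 bp
  59–247 → 189 bp
Sorted largest to smallest: 189, 45, 13 bp.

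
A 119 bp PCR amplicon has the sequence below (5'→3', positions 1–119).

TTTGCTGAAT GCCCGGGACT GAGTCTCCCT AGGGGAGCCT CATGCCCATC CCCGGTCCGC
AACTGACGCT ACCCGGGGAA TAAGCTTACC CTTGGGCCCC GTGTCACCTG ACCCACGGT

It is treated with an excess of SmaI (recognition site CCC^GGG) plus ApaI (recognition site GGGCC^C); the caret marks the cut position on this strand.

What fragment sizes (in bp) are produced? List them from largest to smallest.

60, 24, 21, 14 bp

SmaI sites (CCCGGG) start at positions 12, 72.
SmaI cuts after base 3 of each site, so after positions 14, 74.
The ApaI site (GGGCCC) starts at position 94.
ApaI cuts after base 5 of each site (before the last base), so after position 98.
Combined cut positions: 14, 74, 98.
Linear molecule, 3 cuts → 4 fragments:
  1–14 → 14 bp
  15–74 → 60 bp
  75–98 → 24 bp
  99–119 → 21 bp
Sorted largest to smallest: 60, 24, 21, 14 bp.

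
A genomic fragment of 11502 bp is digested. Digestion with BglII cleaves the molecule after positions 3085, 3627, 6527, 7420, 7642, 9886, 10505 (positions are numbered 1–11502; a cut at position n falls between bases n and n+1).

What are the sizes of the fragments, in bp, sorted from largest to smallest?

3085, 2900, 2244, 997, 893, 619, 542, 222 bp

Linear molecule, 7 cuts → 8 fragments:
  3085 − 0 = 3085 bp
  3627 − 3085 = 542 bp
  6527 − 3627 = 2900 bp
  7420 − 6527 = 893 bp
  7642 − 7420 = 222 bp
  9886 − 7642 = 2244 bp
  10505 − 9886 = 619 bp
  11502 − 10505 = 997 bp
Sorted largest to smallest: 3085, 2900, 2244, 997, 893, 619, 542, 222 bp.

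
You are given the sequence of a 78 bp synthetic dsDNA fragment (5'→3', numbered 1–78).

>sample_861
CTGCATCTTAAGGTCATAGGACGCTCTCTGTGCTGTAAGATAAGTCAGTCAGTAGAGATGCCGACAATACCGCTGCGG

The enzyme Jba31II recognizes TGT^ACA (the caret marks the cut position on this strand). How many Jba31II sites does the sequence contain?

No occurrence of TGTACA is present in the sequence.
Jba31II does not cut: 0 sites.

0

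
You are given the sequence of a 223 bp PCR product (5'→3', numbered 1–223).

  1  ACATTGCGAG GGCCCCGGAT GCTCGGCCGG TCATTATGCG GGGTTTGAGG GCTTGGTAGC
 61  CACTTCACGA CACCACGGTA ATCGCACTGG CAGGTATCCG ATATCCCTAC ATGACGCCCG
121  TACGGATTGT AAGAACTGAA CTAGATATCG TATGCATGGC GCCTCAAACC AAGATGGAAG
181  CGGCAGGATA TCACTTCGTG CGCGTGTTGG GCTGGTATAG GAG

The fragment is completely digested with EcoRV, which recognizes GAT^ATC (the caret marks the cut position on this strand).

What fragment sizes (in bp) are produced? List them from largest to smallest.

EcoRV sites (GATATC) start at positions 100, 144, 187.
EcoRV cuts after base 3 of each site, so after positions 102, 146, 189.
Linear molecule, 3 cuts → 4 fragments:
  1–102 → 102 bp
  103–146 → 44 bp
  147–189 → 43 bp
  190–223 → 34 bp
Sorted largest to smallest: 102, 44, 43, 34 bp.

102, 44, 43, 34 bp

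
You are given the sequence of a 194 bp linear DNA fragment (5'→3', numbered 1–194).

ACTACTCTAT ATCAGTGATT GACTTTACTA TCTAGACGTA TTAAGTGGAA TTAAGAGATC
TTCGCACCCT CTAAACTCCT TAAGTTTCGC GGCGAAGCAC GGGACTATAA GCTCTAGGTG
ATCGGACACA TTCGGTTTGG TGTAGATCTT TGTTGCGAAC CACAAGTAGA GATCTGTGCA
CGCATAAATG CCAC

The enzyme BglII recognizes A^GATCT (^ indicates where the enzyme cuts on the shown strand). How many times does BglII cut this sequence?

AGATCT occurs starting at positions 56, 144, 170.
BglII cuts at 3 sites.

3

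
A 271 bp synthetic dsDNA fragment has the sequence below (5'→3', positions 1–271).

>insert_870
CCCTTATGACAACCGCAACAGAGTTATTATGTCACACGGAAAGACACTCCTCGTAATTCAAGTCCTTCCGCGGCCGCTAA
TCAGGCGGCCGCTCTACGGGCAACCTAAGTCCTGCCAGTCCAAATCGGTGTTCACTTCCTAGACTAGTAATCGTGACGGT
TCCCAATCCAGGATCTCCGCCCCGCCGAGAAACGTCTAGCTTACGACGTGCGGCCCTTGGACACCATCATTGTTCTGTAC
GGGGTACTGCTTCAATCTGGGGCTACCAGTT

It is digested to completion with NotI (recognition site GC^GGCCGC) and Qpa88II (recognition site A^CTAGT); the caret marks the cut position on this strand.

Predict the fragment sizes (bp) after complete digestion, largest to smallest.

NotI sites (GCGGCCGC) start at positions 70, 85.
NotI cuts after base 2 of each site, so after positions 71, 86.
The Qpa88II site (ACTAGT) starts at position 143.
Qpa88II cuts after the first base of each site, so after position 143.
Combined cut positions: 71, 86, 143.
Linear molecule, 3 cuts → 4 fragments:
  1–71 → 71 bp
  72–86 → 15 bp
  87–143 → 57 bp
  144–271 → 128 bp
Sorted largest to smallest: 128, 71, 57, 15 bp.

128, 71, 57, 15 bp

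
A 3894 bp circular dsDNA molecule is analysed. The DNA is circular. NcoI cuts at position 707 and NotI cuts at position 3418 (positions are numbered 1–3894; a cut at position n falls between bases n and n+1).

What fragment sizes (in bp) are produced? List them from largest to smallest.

2711, 1183 bp

Combined cut positions (sorted): 707, 3418.
Circular molecule, 2 cuts → 2 fragments:
  3418 − 707 = 2711 bp
  wrap: 3894 − 3418 + 707 = 1183 bp
Sorted largest to smallest: 2711, 1183 bp.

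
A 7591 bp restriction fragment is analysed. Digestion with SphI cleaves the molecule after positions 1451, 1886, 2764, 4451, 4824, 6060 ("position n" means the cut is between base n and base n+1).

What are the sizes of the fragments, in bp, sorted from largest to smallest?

1687, 1531, 1451, 1236, 878, 435, 373 bp

Linear molecule, 6 cuts → 7 fragments:
  1451 − 0 = 1451 bp
  1886 − 1451 = 435 bp
  2764 − 1886 = 878 bp
  4451 − 2764 = 1687 bp
  4824 − 4451 = 373 bp
  6060 − 4824 = 1236 bp
  7591 − 6060 = 1531 bp
Sorted largest to smallest: 1687, 1531, 1451, 1236, 878, 435, 373 bp.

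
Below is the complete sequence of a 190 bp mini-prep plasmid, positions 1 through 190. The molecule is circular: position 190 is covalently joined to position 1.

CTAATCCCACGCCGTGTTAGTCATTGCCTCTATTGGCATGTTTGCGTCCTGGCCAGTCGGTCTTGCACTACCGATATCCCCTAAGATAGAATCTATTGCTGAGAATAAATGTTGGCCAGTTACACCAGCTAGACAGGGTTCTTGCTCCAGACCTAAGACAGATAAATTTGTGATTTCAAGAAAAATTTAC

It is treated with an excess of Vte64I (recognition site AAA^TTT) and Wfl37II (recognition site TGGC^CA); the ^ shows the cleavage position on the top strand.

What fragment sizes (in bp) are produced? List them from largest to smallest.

Vte64I sites (AAATTT) start at positions 164, 183.
Vte64I cuts after base 3 of each site, so after positions 166, 185.
Wfl37II sites (TGGCCA) start at positions 50, 113.
Wfl37II cuts after base 4 of each site, so after positions 53, 116.
Combined cut positions: 53, 116, 166, 185.
Circular molecule, 4 cuts → 4 fragments:
  54–116 → 63 bp
  117–166 → 50 bp
  167–185 → 19 bp
  186–190 then 1–53 → 5 + 53 = 58 bp
Sorted largest to smallest: 63, 58, 50, 19 bp.

63, 58, 50, 19 bp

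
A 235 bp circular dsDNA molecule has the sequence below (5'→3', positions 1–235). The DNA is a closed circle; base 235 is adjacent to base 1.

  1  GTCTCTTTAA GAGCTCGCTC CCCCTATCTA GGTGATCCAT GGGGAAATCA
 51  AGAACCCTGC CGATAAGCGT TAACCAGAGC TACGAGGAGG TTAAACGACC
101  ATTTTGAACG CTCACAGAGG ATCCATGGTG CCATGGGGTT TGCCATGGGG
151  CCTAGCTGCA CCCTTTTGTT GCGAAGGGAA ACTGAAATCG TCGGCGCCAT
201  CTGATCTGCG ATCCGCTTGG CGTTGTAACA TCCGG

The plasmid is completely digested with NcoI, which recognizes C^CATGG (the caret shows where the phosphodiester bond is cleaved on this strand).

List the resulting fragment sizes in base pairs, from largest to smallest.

129, 86, 12, 8 bp

NcoI sites (CCATGG) start at positions 37, 123, 131, 143.
NcoI cuts after the first base of each site, so after positions 37, 123, 131, 143.
Circular molecule, 4 cuts → 4 fragments:
  38–123 → 86 bp
  124–131 → 8 bp
  132–143 → 12 bp
  144–235 then 1–37 → 92 + 37 = 129 bp
Sorted largest to smallest: 129, 86, 12, 8 bp.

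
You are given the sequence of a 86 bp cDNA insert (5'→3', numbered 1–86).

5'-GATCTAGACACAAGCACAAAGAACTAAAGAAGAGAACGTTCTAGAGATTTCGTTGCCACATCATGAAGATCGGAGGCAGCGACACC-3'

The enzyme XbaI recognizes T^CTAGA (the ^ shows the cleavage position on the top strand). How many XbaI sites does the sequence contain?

2

TCTAGA occurs starting at positions 3, 40.
XbaI cuts at 2 sites.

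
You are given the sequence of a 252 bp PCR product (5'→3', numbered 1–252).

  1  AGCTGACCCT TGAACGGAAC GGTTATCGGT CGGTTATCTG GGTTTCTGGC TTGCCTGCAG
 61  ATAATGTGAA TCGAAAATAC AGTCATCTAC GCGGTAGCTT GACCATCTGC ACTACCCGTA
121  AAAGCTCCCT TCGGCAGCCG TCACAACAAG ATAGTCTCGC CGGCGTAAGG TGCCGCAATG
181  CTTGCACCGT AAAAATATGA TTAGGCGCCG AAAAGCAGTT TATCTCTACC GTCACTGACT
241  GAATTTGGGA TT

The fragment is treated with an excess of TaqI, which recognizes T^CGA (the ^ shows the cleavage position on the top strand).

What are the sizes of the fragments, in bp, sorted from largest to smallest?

181, 71 bp

The TaqI site (TCGA) starts at position 71.
TaqI cuts after the first base of each site, so after position 71.
Linear molecule, 1 cut → 2 fragments:
  1–71 → 71 bp
  72–252 → 181 bp
Sorted largest to smallest: 181, 71 bp.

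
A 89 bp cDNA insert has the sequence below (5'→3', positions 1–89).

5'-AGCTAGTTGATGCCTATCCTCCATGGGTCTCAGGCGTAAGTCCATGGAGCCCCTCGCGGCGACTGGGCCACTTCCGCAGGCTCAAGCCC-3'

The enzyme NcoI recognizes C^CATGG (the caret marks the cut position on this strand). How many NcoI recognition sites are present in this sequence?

CCATGG occurs starting at positions 21, 42.
NcoI cuts at 2 sites.

2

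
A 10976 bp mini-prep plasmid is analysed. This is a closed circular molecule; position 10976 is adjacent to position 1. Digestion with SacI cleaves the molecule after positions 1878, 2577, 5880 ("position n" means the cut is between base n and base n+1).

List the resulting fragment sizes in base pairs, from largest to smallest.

Circular molecule, 3 cuts → 3 fragments:
  2577 − 1878 = 699 bp
  5880 − 2577 = 3303 bp
  wrap: 10976 − 5880 + 1878 = 6974 bp
Sorted largest to smallest: 6974, 3303, 699 bp.

6974, 3303, 699 bp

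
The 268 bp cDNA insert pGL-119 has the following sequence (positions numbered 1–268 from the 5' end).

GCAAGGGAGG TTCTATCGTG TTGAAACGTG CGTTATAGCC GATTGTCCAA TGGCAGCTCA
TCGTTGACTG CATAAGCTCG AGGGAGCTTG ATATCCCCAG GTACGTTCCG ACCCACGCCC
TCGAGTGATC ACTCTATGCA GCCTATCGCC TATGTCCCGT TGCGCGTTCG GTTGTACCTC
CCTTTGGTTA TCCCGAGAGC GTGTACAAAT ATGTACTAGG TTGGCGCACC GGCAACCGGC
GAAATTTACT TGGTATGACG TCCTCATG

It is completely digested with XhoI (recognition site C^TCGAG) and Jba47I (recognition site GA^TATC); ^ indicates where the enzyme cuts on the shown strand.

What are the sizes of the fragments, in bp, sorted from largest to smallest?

148, 77, 29, 14 bp

XhoI sites (CTCGAG) start at positions 77, 120.
XhoI cuts after the first base of each site, so after positions 77, 120.
The Jba47I site (GATATC) starts at position 90.
Jba47I cuts after base 2 of each site, so after position 91.
Combined cut positions: 77, 91, 120.
Linear molecule, 3 cuts → 4 fragments:
  1–77 → 77 bp
  78–91 → 14 bp
  92–120 → 29 bp
  121–268 → 148 bp
Sorted largest to smallest: 148, 77, 29, 14 bp.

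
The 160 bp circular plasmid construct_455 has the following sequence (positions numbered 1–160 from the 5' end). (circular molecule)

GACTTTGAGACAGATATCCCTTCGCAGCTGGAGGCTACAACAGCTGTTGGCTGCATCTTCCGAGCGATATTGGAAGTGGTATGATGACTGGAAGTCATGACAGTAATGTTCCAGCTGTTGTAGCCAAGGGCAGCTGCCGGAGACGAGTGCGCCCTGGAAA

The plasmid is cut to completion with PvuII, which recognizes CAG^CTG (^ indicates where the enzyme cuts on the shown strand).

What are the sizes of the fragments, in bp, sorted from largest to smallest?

PvuII sites (CAGCTG) start at positions 25, 41, 112, 131.
PvuII cuts after base 3 of each site, so after positions 27, 43, 114, 133.
Circular molecule, 4 cuts → 4 fragments:
  28–43 → 16 bp
  44–114 → 71 bp
  115–133 → 19 bp
  134–160 then 1–27 → 27 + 27 = 54 bp
Sorted largest to smallest: 71, 54, 19, 16 bp.

71, 54, 19, 16 bp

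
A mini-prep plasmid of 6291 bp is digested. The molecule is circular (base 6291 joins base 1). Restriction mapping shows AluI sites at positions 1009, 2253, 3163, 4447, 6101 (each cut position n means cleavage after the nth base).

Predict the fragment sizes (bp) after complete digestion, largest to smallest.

Circular molecule, 5 cuts → 5 fragments:
  2253 − 1009 = 1244 bp
  3163 − 2253 = 910 bp
  4447 − 3163 = 1284 bp
  6101 − 4447 = 1654 bp
  wrap: 6291 − 6101 + 1009 = 1199 bp
Sorted largest to smallest: 1654, 1284, 1244, 1199, 910 bp.

1654, 1284, 1244, 1199, 910 bp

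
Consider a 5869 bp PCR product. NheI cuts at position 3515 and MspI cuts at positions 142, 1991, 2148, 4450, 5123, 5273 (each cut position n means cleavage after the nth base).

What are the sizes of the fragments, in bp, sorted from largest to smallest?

Combined cut positions (sorted): 142, 1991, 2148, 3515, 4450, 5123, 5273.
Linear molecule, 7 cuts → 8 fragments:
  142 − 0 = 142 bp
  1991 − 142 = 1849 bp
  2148 − 1991 = 157 bp
  3515 − 2148 = 1367 bp
  4450 − 3515 = 935 bp
  5123 − 4450 = 673 bp
  5273 − 5123 = 150 bp
  5869 − 5273 = 596 bp
Sorted largest to smallest: 1849, 1367, 935, 673, 596, 157, 150, 142 bp.

1849, 1367, 935, 673, 596, 157, 150, 142 bp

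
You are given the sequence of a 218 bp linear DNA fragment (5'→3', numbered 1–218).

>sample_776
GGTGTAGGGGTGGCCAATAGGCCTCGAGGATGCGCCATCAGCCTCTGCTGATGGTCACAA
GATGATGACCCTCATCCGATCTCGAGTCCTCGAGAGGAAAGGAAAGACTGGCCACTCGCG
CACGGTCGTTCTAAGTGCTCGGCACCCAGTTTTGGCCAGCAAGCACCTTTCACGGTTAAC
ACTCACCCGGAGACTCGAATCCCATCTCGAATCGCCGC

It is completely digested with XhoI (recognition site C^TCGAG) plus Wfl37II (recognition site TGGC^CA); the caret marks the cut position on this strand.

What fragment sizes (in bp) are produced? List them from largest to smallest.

62, 58, 44, 23, 14, 9, 8 bp

XhoI sites (CTCGAG) start at positions 23, 81, 89.
XhoI cuts after the first base of each site, so after positions 23, 81, 89.
Wfl37II sites (TGGCCA) start at positions 11, 109, 153.
Wfl37II cuts after base 4 of each site, so after positions 14, 112, 156.
Combined cut positions: 14, 23, 81, 89, 112, 156.
Linear molecule, 6 cuts → 7 fragments:
  1–14 → 14 bp
  15–23 → 9 bp
  24–81 → 58 bp
  82–89 → 8 bp
  90–112 → 23 bp
  113–156 → 44 bp
  157–218 → 62 bp
Sorted largest to smallest: 62, 58, 44, 23, 14, 9, 8 bp.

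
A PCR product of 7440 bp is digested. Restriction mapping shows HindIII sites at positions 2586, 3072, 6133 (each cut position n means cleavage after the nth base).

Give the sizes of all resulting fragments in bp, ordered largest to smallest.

Linear molecule, 3 cuts → 4 fragments:
  2586 − 0 = 2586 bp
  3072 − 2586 = 486 bp
  6133 − 3072 = 3061 bp
  7440 − 6133 = 1307 bp
Sorted largest to smallest: 3061, 2586, 1307, 486 bp.

3061, 2586, 1307, 486 bp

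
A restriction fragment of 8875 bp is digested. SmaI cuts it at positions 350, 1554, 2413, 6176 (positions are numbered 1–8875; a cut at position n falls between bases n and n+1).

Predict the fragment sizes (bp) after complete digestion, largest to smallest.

Linear molecule, 4 cuts → 5 fragments:
  350 − 0 = 350 bp
  1554 − 350 = 1204 bp
  2413 − 1554 = 859 bp
  6176 − 2413 = 3763 bp
  8875 − 6176 = 2699 bp
Sorted largest to smallest: 3763, 2699, 1204, 859, 350 bp.

3763, 2699, 1204, 859, 350 bp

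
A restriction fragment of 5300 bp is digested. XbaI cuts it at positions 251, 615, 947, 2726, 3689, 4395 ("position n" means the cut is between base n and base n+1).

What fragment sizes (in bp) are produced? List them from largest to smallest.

Linear molecule, 6 cuts → 7 fragments:
  251 − 0 = 251 bp
  615 − 251 = 364 bp
  947 − 615 = 332 bp
  2726 − 947 = 1779 bp
  3689 − 2726 = 963 bp
  4395 − 3689 = 706 bp
  5300 − 4395 = 905 bp
Sorted largest to smallest: 1779, 963, 905, 706, 364, 332, 251 bp.

1779, 963, 905, 706, 364, 332, 251 bp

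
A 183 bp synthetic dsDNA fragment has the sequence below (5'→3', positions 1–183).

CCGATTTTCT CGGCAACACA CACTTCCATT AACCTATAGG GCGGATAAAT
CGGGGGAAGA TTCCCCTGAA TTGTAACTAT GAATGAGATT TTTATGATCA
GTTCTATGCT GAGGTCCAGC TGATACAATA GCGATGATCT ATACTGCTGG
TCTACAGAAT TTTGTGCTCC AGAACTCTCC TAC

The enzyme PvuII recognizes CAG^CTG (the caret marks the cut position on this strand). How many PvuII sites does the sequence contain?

1

CAGCTG occurs starting at position 117.
PvuII cuts at 1 site.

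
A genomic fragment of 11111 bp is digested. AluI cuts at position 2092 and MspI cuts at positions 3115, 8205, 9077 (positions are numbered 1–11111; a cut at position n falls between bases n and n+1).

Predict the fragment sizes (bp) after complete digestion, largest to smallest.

Combined cut positions (sorted): 2092, 3115, 8205, 9077.
Linear molecule, 4 cuts → 5 fragments:
  2092 − 0 = 2092 bp
  3115 − 2092 = 1023 bp
  8205 − 3115 = 5090 bp
  9077 − 8205 = 872 bp
  11111 − 9077 = 2034 bp
Sorted largest to smallest: 5090, 2092, 2034, 1023, 872 bp.

5090, 2092, 2034, 1023, 872 bp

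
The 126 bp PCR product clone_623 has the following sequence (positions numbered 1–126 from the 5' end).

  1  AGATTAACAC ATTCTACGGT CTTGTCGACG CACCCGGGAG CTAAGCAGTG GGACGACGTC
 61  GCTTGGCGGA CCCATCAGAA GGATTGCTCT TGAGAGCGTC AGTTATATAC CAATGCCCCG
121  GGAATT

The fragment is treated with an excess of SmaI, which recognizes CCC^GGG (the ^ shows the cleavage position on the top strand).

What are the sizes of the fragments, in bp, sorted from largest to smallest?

SmaI sites (CCCGGG) start at positions 33, 117.
SmaI cuts after base 3 of each site, so after positions 35, 119.
Linear molecule, 2 cuts → 3 fragments:
  1–35 → 35 bp
  36–119 → 84 bp
  120–126 → 7 bp
Sorted largest to smallest: 84, 35, 7 bp.

84, 35, 7 bp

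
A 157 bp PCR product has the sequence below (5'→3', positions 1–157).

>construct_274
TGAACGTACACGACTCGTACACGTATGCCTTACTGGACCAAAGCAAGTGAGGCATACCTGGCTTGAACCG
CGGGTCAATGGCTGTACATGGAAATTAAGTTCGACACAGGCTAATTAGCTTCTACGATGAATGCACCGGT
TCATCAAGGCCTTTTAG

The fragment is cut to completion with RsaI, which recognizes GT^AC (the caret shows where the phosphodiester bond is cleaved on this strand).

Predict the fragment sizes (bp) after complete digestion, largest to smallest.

72, 67, 11, 7 bp

RsaI sites (GTAC) start at positions 6, 17, 84.
RsaI cuts after base 2 of each site, so after positions 7, 18, 85.
Linear molecule, 3 cuts → 4 fragments:
  1–7 → 7 bp
  8–18 → 11 bp
  19–85 → 67 bp
  86–157 → 72 bp
Sorted largest to smallest: 72, 67, 11, 7 bp.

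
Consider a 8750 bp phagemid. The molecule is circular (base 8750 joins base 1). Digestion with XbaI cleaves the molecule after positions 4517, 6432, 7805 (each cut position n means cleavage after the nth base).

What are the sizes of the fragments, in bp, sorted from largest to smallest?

Circular molecule, 3 cuts → 3 fragments:
  6432 − 4517 = 1915 bp
  7805 − 6432 = 1373 bp
  wrap: 8750 − 7805 + 4517 = 5462 bp
Sorted largest to smallest: 5462, 1915, 1373 bp.

5462, 1915, 1373 bp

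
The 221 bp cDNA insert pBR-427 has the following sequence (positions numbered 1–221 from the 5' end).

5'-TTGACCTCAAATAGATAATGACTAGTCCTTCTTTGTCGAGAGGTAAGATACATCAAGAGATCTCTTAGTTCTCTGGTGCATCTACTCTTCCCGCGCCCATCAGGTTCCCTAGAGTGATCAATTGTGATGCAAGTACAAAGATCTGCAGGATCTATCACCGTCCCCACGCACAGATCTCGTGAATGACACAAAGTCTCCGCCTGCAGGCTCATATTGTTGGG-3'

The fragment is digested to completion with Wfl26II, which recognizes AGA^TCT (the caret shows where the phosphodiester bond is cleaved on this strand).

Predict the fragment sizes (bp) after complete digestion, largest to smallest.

Wfl26II sites (AGATCT) start at positions 58, 139, 172.
Wfl26II cuts after base 3 of each site, so after positions 60, 141, 174.
Linear molecule, 3 cuts → 4 fragments:
  1–60 → 60 bp
  61–141 → 81 bp
  142–174 → 33 bp
  175–221 → 47 bp
Sorted largest to smallest: 81, 60, 47, 33 bp.

81, 60, 47, 33 bp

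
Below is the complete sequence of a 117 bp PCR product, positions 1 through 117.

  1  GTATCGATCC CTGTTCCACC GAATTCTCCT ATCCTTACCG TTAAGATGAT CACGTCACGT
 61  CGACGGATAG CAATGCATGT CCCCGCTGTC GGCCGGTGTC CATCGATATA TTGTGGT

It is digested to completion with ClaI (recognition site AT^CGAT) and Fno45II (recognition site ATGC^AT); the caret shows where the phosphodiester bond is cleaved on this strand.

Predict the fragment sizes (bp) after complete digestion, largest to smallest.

ClaI sites (ATCGAT) start at positions 3, 102.
ClaI cuts after base 2 of each site, so after positions 4, 103.
The Fno45II site (ATGCAT) starts at position 73.
Fno45II cuts after base 4 of each site, so after position 76.
Combined cut positions: 4, 76, 103.
Linear molecule, 3 cuts → 4 fragments:
  1–4 → 4 bp
  5–76 → 72 bp
  77–103 → 27 bp
  104–117 → 14 bp
Sorted largest to smallest: 72, 27, 14, 4 bp.

72, 27, 14, 4 bp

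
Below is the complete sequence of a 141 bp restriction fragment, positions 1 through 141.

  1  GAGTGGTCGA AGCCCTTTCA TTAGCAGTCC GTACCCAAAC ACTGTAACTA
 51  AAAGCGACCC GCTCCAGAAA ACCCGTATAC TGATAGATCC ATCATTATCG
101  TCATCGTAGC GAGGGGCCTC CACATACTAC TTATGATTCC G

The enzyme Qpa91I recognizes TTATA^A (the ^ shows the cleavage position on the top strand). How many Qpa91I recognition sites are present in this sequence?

0

No occurrence of TTATAA is present in the sequence.
Qpa91I does not cut: 0 sites.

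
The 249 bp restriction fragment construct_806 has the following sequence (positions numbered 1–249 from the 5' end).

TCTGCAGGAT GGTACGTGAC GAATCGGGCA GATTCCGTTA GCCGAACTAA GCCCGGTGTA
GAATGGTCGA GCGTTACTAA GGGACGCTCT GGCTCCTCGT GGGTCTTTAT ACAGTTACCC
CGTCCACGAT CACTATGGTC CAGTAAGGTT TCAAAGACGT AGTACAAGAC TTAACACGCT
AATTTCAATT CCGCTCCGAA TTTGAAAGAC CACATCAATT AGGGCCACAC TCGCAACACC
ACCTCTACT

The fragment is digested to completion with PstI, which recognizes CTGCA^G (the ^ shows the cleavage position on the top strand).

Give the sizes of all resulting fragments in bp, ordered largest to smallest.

The PstI site (CTGCAG) starts at position 2.
PstI cuts after base 5 of each site (before the last base), so after position 6.
Linear molecule, 1 cut → 2 fragments:
  1–6 → 6 bp
  7–249 → 243 bp
Sorted largest to smallest: 243, 6 bp.

243, 6 bp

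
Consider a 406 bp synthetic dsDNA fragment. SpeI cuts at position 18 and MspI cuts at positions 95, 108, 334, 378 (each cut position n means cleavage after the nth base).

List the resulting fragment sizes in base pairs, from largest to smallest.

226, 77, 44, 28, 18, 13 bp

Combined cut positions (sorted): 18, 95, 108, 334, 378.
Linear molecule, 5 cuts → 6 fragments:
  18 − 0 = 18 bp
  95 − 18 = 77 bp
  108 − 95 = 13 bp
  334 − 108 = 226 bp
  378 − 334 = 44 bp
  406 − 378 = 28 bp
Sorted largest to smallest: 226, 77, 44, 28, 18, 13 bp.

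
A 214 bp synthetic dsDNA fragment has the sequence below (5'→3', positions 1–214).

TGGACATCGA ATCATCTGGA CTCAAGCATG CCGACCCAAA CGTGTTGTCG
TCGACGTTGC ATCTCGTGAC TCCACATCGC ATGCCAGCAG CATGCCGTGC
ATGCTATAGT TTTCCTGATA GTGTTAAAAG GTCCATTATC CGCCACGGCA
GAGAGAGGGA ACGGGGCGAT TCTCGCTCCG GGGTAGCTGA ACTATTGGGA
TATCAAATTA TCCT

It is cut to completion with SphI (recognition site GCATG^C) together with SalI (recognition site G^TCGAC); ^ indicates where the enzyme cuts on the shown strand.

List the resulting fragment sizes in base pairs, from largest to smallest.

SphI sites (GCATGC) start at positions 26, 79, 90, 99.
SphI cuts after base 5 of each site (before the last base), so after positions 30, 83, 94, 103.
The SalI site (GTCGAC) starts at position 50.
SalI cuts after the first base of each site, so after position 50.
Combined cut positions: 30, 50, 83, 94, 103.
Linear molecule, 5 cuts → 6 fragments:
  1–30 → 30 bp
  31–50 → 20 bp
  51–83 → 33 bp
  84–94 → 11 bp
  95–103 → 9 bp
  104–214 → 111 bp
Sorted largest to smallest: 111, 33, 30, 20, 11, 9 bp.

111, 33, 30, 20, 11, 9 bp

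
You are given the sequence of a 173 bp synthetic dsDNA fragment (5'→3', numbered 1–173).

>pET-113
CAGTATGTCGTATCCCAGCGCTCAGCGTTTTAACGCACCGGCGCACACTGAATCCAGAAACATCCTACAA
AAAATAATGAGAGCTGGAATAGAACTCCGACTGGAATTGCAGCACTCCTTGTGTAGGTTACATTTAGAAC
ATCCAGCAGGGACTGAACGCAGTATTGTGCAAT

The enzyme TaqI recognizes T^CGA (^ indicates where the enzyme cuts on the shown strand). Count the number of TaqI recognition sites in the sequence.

0

No occurrence of TCGA is present in the sequence.
TaqI does not cut: 0 sites.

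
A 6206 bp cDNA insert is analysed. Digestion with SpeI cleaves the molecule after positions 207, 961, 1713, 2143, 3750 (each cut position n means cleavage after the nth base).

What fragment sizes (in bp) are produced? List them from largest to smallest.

2456, 1607, 754, 752, 430, 207 bp

Linear molecule, 5 cuts → 6 fragments:
  207 − 0 = 207 bp
  961 − 207 = 754 bp
  1713 − 961 = 752 bp
  2143 − 1713 = 430 bp
  3750 − 2143 = 1607 bp
  6206 − 3750 = 2456 bp
Sorted largest to smallest: 2456, 1607, 754, 752, 430, 207 bp.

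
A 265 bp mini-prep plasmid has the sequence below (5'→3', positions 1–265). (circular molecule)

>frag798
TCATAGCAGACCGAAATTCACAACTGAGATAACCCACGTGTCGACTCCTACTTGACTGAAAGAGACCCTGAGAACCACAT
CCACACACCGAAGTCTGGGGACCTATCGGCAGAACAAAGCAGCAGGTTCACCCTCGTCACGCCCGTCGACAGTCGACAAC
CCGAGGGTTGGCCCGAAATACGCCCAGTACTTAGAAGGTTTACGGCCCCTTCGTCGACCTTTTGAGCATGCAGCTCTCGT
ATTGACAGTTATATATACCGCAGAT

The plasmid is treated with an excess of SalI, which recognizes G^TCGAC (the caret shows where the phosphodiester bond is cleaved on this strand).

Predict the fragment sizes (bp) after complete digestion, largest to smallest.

SalI sites (GTCGAC) start at positions 40, 145, 152, 213.
SalI cuts after the first base of each site, so after positions 40, 145, 152, 213.
Circular molecule, 4 cuts → 4 fragments:
  41–145 → 105 bp
  146–152 → 7 bp
  153–213 → 61 bp
  214–265 then 1–40 → 52 + 40 = 92 bp
Sorted largest to smallest: 105, 92, 61, 7 bp.

105, 92, 61, 7 bp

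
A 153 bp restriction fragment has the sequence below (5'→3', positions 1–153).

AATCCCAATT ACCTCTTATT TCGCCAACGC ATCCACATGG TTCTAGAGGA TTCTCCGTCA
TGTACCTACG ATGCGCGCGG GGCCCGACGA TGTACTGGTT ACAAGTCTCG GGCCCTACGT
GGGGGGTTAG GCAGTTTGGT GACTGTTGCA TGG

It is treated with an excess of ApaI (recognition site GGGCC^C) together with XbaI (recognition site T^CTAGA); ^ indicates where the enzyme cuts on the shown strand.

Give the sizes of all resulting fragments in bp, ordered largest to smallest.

42, 42, 39, 30 bp

ApaI sites (GGGCCC) start at positions 80, 110.
ApaI cuts after base 5 of each site (before the last base), so after positions 84, 114.
The XbaI site (TCTAGA) starts at position 42.
XbaI cuts after the first base of each site, so after position 42.
Combined cut positions: 42, 84, 114.
Linear molecule, 3 cuts → 4 fragments:
  1–42 → 42 bp
  43–84 → 42 bp
  85–114 → 30 bp
  115–153 → 39 bp
Sorted largest to smallest: 42, 42, 39, 30 bp.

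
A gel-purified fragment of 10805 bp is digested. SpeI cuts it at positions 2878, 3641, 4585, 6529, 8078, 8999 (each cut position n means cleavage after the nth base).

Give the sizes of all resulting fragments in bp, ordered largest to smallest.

Linear molecule, 6 cuts → 7 fragments:
  2878 − 0 = 2878 bp
  3641 − 2878 = 763 bp
  4585 − 3641 = 944 bp
  6529 − 4585 = 1944 bp
  8078 − 6529 = 1549 bp
  8999 − 8078 = 921 bp
  10805 − 8999 = 1806 bp
Sorted largest to smallest: 2878, 1944, 1806, 1549, 944, 921, 763 bp.

2878, 1944, 1806, 1549, 944, 921, 763 bp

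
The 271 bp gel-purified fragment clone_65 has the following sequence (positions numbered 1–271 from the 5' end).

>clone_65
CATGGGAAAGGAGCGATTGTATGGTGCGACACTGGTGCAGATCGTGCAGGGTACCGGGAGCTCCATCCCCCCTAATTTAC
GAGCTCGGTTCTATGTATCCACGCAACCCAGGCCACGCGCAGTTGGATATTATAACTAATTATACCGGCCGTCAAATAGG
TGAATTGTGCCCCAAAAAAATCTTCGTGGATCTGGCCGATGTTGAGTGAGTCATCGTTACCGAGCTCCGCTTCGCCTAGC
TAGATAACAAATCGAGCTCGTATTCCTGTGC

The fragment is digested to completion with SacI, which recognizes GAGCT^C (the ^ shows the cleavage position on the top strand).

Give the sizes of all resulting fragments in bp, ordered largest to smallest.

SacI sites (GAGCTC) start at positions 58, 81, 222, 254.
SacI cuts after base 5 of each site (before the last base), so after positions 62, 85, 226, 258.
Linear molecule, 4 cuts → 5 fragments:
  1–62 → 62 bp
  63–85 → 23 bp
  86–226 → 141 bp
  227–258 → 32 bp
  259–271 → 13 bp
Sorted largest to smallest: 141, 62, 32, 23, 13 bp.

141, 62, 32, 23, 13 bp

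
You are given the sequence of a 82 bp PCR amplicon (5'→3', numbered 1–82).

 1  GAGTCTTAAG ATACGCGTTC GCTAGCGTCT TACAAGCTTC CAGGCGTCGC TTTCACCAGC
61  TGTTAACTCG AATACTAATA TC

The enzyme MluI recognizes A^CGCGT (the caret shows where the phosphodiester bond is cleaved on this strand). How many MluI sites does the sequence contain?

1

ACGCGT occurs starting at position 13.
MluI cuts at 1 site.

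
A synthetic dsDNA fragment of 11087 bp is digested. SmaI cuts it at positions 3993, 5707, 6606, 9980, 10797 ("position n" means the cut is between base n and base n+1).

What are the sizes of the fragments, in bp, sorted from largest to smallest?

Linear molecule, 5 cuts → 6 fragments:
  3993 − 0 = 3993 bp
  5707 − 3993 = 1714 bp
  6606 − 5707 = 899 bp
  9980 − 6606 = 3374 bp
  10797 − 9980 = 817 bp
  11087 − 10797 = 290 bp
Sorted largest to smallest: 3993, 3374, 1714, 899, 817, 290 bp.

3993, 3374, 1714, 899, 817, 290 bp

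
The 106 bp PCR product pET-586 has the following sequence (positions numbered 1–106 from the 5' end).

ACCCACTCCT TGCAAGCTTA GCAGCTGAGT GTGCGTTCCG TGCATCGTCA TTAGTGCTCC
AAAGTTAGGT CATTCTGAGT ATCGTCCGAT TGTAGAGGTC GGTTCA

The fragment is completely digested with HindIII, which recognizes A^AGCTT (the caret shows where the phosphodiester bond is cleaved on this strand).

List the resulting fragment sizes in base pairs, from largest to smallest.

The HindIII site (AAGCTT) starts at position 14.
HindIII cuts after the first base of each site, so after position 14.
Linear molecule, 1 cut → 2 fragments:
  1–14 → 14 bp
  15–106 → 92 bp
Sorted largest to smallest: 92, 14 bp.

92, 14 bp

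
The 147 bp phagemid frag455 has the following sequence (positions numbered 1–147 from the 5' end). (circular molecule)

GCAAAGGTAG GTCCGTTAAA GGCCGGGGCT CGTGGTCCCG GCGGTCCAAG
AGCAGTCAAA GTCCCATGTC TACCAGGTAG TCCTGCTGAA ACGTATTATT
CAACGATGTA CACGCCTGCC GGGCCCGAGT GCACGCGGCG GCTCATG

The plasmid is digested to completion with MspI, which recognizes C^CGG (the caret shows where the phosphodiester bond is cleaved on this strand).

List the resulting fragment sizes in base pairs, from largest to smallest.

MspI sites (CCGG) start at positions 23, 38, 119.
MspI cuts after the first base of each site, so after positions 23, 38, 119.
Circular molecule, 3 cuts → 3 fragments:
  24–38 → 15 bp
  39–119 → 81 bp
  120–147 then 1–23 → 28 + 23 = 51 bp
Sorted largest to smallest: 81, 51, 15 bp.

81, 51, 15 bp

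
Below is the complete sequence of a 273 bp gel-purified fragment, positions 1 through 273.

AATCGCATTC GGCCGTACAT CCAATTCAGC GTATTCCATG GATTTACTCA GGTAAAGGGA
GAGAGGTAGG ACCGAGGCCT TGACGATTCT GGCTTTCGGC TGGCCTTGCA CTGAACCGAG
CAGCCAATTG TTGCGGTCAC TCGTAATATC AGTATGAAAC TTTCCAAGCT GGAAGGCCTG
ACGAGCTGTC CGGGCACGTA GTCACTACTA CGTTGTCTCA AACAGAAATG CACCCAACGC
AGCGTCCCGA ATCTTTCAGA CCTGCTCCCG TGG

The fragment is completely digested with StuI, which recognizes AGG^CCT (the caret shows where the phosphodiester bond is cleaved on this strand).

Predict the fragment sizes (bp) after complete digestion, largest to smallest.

StuI sites (AGGCCT) start at positions 75, 174.
StuI cuts after base 3 of each site, so after positions 77, 176.
Linear molecule, 2 cuts → 3 fragments:
  1–77 → 77 bp
  78–176 → 99 bp
  177–273 → 97 bp
Sorted largest to smallest: 99, 97, 77 bp.

99, 97, 77 bp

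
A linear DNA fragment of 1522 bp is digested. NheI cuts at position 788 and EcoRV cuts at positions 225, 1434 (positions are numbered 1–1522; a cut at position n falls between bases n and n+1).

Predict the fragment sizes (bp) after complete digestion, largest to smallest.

646, 563, 225, 88 bp

Combined cut positions (sorted): 225, 788, 1434.
Linear molecule, 3 cuts → 4 fragments:
  225 − 0 = 225 bp
  788 − 225 = 563 bp
  1434 − 788 = 646 bp
  1522 − 1434 = 88 bp
Sorted largest to smallest: 646, 563, 225, 88 bp.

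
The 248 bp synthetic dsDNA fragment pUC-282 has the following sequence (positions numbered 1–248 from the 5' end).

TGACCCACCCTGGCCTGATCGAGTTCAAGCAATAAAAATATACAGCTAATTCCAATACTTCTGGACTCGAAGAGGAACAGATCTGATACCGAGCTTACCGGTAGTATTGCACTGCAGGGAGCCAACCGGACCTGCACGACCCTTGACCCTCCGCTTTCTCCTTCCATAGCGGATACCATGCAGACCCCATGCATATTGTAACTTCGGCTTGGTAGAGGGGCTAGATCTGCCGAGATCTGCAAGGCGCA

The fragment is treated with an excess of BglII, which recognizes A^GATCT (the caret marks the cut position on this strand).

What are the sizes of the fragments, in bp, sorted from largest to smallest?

BglII sites (AGATCT) start at positions 79, 223, 233.
BglII cuts after the first base of each site, so after positions 79, 223, 233.
Linear molecule, 3 cuts → 4 fragments:
  1–79 → 79 bp
  80–223 → 144 bp
  224–233 → 10 bp
  234–248 → 15 bp
Sorted largest to smallest: 144, 79, 15, 10 bp.

144, 79, 15, 10 bp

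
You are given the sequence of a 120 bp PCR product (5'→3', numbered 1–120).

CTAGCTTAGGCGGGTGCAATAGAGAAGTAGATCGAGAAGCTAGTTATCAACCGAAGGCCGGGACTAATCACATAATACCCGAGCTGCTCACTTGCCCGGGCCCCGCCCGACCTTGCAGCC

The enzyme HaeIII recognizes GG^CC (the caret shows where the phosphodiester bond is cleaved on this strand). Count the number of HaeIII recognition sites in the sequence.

2

GGCC occurs starting at positions 56, 99.
HaeIII cuts at 2 sites.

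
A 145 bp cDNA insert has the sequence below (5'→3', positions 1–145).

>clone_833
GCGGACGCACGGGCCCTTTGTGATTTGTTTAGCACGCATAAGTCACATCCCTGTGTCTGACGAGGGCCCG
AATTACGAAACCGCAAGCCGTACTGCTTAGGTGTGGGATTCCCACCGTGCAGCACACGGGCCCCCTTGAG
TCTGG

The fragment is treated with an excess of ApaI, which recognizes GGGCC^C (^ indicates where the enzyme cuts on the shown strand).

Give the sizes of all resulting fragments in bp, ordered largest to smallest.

ApaI sites (GGGCCC) start at positions 11, 64, 128.
ApaI cuts after base 5 of each site (before the last base), so after positions 15, 68, 132.
Linear molecule, 3 cuts → 4 fragments:
  1–15 → 15 bp
  16–68 → 53 bp
  69–132 → 64 bp
  133–145 → 13 bp
Sorted largest to smallest: 64, 53, 15, 13 bp.

64, 53, 15, 13 bp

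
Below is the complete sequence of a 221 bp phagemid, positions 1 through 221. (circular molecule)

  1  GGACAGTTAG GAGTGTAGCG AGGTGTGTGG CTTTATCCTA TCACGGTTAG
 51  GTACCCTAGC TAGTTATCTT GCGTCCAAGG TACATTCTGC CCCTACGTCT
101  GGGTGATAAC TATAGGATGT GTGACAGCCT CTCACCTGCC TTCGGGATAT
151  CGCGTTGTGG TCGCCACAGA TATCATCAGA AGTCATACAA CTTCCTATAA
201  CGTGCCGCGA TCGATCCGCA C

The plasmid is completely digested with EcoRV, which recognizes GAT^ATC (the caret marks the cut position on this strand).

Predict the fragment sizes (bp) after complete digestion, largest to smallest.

EcoRV sites (GATATC) start at positions 146, 169.
EcoRV cuts after base 3 of each site, so after positions 148, 171.
Circular molecule, 2 cuts → 2 fragments:
  149–171 → 23 bp
  172–221 then 1–148 → 50 + 148 = 198 bp
Sorted largest to smallest: 198, 23 bp.

198, 23 bp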